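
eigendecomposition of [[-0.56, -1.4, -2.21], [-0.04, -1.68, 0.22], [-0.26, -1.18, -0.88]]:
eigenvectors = [[(0.97+0j),-0.90+0.00j,-0.90-0.00j], [(-0.05+0j),(-0.02+0.14j),(-0.02-0.14j)], [-0.22+0.00j,(-0.4+0.05j),(-0.4-0.05j)]]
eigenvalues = [(0.01+0j), (-1.56+0.34j), (-1.56-0.34j)]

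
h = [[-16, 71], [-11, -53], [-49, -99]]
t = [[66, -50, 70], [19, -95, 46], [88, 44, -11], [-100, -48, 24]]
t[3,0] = -100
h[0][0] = -16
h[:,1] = [71, -53, -99]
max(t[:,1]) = 44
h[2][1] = -99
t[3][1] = -48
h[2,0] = -49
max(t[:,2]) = 70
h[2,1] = -99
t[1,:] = [19, -95, 46]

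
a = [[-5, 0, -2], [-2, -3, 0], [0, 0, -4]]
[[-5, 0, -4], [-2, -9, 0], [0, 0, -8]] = a@[[1, 0, 0], [0, 3, 0], [0, 0, 2]]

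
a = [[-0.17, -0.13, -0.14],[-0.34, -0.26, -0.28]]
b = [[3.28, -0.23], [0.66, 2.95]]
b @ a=[[-0.48, -0.37, -0.39], [-1.12, -0.85, -0.92]]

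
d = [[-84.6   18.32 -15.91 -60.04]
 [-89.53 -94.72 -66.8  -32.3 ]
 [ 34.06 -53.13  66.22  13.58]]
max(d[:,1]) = 18.32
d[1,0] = -89.53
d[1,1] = -94.72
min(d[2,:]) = -53.13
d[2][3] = 13.58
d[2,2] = 66.22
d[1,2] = -66.8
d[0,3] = -60.04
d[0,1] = 18.32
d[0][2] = -15.91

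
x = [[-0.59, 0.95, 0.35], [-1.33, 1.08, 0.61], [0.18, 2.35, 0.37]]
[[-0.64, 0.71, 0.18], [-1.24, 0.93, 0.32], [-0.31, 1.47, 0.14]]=x@[[0.76, -0.18, -0.06], [-0.18, 0.64, 0.0], [-0.06, 0.0, 0.40]]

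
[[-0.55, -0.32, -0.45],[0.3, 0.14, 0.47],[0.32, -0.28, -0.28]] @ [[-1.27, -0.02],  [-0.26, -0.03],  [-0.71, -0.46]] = [[1.10, 0.23], [-0.75, -0.23], [-0.13, 0.13]]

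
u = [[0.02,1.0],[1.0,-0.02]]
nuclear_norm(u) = 2.00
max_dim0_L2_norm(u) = 1.0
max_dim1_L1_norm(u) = 1.02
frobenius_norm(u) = 1.41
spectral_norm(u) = 1.00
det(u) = -1.00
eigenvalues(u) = [1.0, -1.0]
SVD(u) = [[-1.00, -0.02], [0.02, -1.0]] @ diag([1.0001999800039991, 1.000199980003999]) @ [[-0.00, -1.00], [-1.00, -0.00]]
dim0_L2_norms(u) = [1.0, 1.0]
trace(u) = 0.00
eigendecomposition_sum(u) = [[0.51, 0.5], [0.5, 0.49]] + [[-0.49,0.5], [0.5,-0.51]]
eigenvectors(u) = [[0.71, -0.70], [0.7, 0.71]]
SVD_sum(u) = [[0.0,1.00], [0.00,-0.02]] + [[0.02,0.0],[1.00,0.00]]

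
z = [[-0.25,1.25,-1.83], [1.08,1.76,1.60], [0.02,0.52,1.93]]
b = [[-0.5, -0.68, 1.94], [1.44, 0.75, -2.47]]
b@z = [[-0.57, -0.81, 3.57], [0.40, 1.84, -6.20]]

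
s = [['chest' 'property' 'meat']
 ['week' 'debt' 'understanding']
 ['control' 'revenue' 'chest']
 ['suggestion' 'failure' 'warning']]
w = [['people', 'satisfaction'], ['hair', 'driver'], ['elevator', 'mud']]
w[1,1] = 'driver'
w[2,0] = 'elevator'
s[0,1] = 'property'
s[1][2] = 'understanding'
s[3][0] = 'suggestion'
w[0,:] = ['people', 'satisfaction']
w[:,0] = ['people', 'hair', 'elevator']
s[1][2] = 'understanding'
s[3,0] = 'suggestion'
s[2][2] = 'chest'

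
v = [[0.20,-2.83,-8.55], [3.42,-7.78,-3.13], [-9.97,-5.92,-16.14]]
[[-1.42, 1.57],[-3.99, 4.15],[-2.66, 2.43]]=v@[[-0.03,0.08], [0.5,-0.49], [0.00,-0.02]]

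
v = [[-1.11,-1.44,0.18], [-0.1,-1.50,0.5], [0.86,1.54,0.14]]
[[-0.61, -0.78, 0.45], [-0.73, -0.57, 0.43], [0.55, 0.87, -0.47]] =v @ [[0.01, 0.16, -0.03], [0.38, 0.45, -0.29], [-0.31, 0.25, -0.01]]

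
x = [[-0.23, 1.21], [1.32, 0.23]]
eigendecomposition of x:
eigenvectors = [[-0.75, -0.62], [0.66, -0.78]]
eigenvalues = [-1.28, 1.28]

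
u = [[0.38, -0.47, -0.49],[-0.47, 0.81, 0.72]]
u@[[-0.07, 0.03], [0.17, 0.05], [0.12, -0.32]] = [[-0.17, 0.14], [0.26, -0.2]]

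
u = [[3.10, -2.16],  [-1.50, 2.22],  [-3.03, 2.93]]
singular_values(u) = [6.21, 0.81]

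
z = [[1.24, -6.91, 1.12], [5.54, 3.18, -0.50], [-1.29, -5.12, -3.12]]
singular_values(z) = [9.44, 5.43, 3.25]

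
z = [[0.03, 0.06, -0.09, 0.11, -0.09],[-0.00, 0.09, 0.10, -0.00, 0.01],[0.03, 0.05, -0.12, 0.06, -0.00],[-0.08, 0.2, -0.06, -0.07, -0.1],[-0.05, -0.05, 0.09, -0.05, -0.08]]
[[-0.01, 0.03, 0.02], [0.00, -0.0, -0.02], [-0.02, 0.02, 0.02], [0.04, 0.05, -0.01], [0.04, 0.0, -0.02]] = z @ [[-0.18,  0.01,  -0.07], [-0.04,  0.13,  -0.05], [0.06,  -0.1,  -0.17], [-0.16,  -0.04,  0.14], [-0.22,  -0.18,  0.06]]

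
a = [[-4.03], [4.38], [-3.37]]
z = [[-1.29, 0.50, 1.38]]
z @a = [[2.74]]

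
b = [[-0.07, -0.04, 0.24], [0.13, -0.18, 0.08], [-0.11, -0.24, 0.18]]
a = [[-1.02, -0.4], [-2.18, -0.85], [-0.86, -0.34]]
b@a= [[-0.05,-0.02], [0.19,0.07], [0.48,0.19]]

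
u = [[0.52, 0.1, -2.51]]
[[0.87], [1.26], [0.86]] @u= [[0.45, 0.09, -2.18], [0.66, 0.13, -3.16], [0.45, 0.09, -2.16]]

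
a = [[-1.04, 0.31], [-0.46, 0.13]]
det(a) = 0.007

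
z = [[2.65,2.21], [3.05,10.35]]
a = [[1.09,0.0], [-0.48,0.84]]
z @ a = [[1.83,1.86], [-1.64,8.69]]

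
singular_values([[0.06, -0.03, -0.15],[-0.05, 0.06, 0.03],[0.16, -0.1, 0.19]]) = [0.28, 0.17, 0.02]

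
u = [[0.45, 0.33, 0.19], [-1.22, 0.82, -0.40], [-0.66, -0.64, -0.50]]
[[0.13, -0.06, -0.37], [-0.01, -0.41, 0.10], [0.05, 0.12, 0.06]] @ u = [[0.38, 0.23, 0.23], [0.43, -0.4, 0.11], [-0.16, 0.08, -0.07]]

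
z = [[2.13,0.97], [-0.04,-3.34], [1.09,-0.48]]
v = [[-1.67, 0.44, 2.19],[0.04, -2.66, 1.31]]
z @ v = [[-3.52,  -1.64,  5.94], [-0.07,  8.87,  -4.46], [-1.84,  1.76,  1.76]]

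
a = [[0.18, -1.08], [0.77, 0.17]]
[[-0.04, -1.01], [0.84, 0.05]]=a @ [[1.04, -0.13],[0.21, 0.91]]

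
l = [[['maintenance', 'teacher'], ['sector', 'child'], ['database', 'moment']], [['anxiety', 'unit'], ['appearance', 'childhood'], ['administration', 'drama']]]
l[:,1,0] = ['sector', 'appearance']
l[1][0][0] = 'anxiety'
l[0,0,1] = 'teacher'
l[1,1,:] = ['appearance', 'childhood']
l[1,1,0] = 'appearance'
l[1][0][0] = 'anxiety'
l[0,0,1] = 'teacher'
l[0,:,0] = ['maintenance', 'sector', 'database']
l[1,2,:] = ['administration', 'drama']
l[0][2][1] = 'moment'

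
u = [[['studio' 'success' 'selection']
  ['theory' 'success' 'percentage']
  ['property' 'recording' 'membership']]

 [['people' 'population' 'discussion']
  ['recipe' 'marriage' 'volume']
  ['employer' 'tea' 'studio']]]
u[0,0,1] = 'success'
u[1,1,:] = ['recipe', 'marriage', 'volume']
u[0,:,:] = [['studio', 'success', 'selection'], ['theory', 'success', 'percentage'], ['property', 'recording', 'membership']]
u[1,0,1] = 'population'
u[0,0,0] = 'studio'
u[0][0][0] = 'studio'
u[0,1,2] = 'percentage'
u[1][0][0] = 'people'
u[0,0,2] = 'selection'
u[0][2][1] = 'recording'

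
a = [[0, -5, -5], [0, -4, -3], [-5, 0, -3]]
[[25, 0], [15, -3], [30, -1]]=a@[[-3, 2], [0, 3], [-5, -3]]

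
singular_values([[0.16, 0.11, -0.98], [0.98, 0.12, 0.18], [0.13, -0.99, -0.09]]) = [1.01, 1.0, 1.0]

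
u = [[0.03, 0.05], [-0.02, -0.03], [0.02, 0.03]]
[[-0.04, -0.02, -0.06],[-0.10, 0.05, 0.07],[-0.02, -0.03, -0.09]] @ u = [[-0.00, -0.00], [-0.0, -0.0], [-0.00, -0.0]]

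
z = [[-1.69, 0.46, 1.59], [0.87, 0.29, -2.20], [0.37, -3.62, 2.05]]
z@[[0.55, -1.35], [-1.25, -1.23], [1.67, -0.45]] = [[1.15,1.00],[-3.56,-0.54],[8.15,3.03]]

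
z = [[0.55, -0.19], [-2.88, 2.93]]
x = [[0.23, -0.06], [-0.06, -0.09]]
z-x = [[0.32,-0.13], [-2.82,3.02]]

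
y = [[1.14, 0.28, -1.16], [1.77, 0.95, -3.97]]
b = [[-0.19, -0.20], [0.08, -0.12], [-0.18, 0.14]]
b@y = [[-0.57, -0.24, 1.01], [-0.12, -0.09, 0.38], [0.04, 0.08, -0.35]]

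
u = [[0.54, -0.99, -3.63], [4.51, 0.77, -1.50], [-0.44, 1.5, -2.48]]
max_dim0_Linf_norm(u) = 4.51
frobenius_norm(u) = 6.80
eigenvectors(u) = [[(-0.13-0.49j),(-0.13+0.49j),(0.58+0j)], [(-0.82+0j),-0.82-0.00j,(-0.35+0j)], [-0.16+0.19j,-0.16-0.19j,(0.74+0j)]]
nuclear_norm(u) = 10.96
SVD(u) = [[-0.53, 0.6, -0.6], [-0.79, -0.60, 0.10], [-0.30, 0.52, 0.80]] @ diag([5.393701876878741, 3.6899376425946513, 1.8756173002821677]) @ [[-0.69, -0.10, 0.72], [-0.71, -0.07, -0.7], [-0.12, 0.99, 0.02]]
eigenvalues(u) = [(1.18+3.03j), (1.18-3.03j), (-3.53+0j)]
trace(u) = -1.17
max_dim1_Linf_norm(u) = 4.51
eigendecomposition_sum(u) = [[(0.65+1.12j), (-0.74+0.53j), (-0.85-0.62j)], [(2.03-0.56j), (0.53+1.39j), -1.33+1.09j], [(0.27-0.59j), 0.43+0.15j, (-0.01+0.53j)]] + [[0.65-1.12j, -0.74-0.53j, -0.85+0.62j], [(2.03+0.56j), (0.53-1.39j), -1.33-1.09j], [0.27+0.59j, 0.43-0.15j, (-0.01-0.53j)]] + [[(-0.76+0j), 0.50+0.00j, -1.92+0.00j], [0.46-0.00j, (-0.3-0j), 1.16-0.00j], [-0.97+0.00j, (0.64+0j), -2.47+0.00j]]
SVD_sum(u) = [[1.99, 0.28, -2.07], [2.94, 0.42, -3.06], [1.12, 0.16, -1.16]] + [[-1.58, -0.17, -1.54],[1.59, 0.17, 1.55],[-1.38, -0.14, -1.34]] + [[0.14, -1.11, -0.02], [-0.02, 0.18, 0.0], [-0.18, 1.48, 0.03]]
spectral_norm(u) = 5.39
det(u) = -37.33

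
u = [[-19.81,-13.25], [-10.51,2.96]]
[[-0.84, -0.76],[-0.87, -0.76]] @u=[[24.63, 8.88], [25.22, 9.28]]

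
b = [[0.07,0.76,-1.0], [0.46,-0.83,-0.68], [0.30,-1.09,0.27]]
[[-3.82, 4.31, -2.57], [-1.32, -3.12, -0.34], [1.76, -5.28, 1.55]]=b @ [[-2.20, -2.86, -1.24], [-1.62, 3.62, -1.42], [2.43, -1.76, 1.4]]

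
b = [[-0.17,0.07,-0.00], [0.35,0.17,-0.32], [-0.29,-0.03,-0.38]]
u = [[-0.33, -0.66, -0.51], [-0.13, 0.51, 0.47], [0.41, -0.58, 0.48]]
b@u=[[0.05, 0.15, 0.12], [-0.27, 0.04, -0.25], [-0.06, 0.40, -0.05]]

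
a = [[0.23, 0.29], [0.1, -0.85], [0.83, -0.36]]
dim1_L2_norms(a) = [0.37, 0.86, 0.9]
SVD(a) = [[0.09, 0.5],[-0.68, -0.60],[-0.73, 0.62]] @ diag([1.0836199127632697, 0.7167760352180615]) @ [[-0.60, 0.80],[0.8, 0.60]]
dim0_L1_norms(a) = [1.16, 1.5]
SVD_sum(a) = [[-0.06, 0.08],[0.44, -0.59],[0.47, -0.63]] + [[0.29,0.21],[-0.34,-0.26],[0.36,0.27]]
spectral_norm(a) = 1.08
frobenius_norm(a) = 1.30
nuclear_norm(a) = 1.80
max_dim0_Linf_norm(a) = 0.85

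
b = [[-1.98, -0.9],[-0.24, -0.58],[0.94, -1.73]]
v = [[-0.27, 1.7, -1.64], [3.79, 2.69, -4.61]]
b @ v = [[-2.88,  -5.79,  7.40], [-2.13,  -1.97,  3.07], [-6.81,  -3.06,  6.43]]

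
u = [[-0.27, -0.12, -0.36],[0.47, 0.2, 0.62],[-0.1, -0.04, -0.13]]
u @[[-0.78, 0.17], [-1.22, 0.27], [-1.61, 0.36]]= [[0.94, -0.21],[-1.61, 0.36],[0.34, -0.07]]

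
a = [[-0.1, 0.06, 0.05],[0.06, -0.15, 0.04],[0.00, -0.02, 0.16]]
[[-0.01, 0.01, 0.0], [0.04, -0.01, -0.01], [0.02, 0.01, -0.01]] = a@[[-0.03, 0.06, 0.00], [-0.24, 0.14, 0.06], [0.07, 0.10, -0.04]]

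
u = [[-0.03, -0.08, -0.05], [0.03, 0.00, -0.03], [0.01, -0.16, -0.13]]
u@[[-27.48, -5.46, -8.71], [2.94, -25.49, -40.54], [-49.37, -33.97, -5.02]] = [[3.06, 3.9, 3.76], [0.66, 0.86, -0.11], [5.67, 8.44, 7.05]]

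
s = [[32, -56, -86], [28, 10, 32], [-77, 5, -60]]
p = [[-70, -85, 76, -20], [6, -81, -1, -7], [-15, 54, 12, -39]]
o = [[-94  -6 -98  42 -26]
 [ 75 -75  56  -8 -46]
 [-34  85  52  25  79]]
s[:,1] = [-56, 10, 5]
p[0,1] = -85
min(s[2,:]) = -77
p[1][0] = 6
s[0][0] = 32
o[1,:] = [75, -75, 56, -8, -46]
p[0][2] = 76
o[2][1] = 85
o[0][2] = -98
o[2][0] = -34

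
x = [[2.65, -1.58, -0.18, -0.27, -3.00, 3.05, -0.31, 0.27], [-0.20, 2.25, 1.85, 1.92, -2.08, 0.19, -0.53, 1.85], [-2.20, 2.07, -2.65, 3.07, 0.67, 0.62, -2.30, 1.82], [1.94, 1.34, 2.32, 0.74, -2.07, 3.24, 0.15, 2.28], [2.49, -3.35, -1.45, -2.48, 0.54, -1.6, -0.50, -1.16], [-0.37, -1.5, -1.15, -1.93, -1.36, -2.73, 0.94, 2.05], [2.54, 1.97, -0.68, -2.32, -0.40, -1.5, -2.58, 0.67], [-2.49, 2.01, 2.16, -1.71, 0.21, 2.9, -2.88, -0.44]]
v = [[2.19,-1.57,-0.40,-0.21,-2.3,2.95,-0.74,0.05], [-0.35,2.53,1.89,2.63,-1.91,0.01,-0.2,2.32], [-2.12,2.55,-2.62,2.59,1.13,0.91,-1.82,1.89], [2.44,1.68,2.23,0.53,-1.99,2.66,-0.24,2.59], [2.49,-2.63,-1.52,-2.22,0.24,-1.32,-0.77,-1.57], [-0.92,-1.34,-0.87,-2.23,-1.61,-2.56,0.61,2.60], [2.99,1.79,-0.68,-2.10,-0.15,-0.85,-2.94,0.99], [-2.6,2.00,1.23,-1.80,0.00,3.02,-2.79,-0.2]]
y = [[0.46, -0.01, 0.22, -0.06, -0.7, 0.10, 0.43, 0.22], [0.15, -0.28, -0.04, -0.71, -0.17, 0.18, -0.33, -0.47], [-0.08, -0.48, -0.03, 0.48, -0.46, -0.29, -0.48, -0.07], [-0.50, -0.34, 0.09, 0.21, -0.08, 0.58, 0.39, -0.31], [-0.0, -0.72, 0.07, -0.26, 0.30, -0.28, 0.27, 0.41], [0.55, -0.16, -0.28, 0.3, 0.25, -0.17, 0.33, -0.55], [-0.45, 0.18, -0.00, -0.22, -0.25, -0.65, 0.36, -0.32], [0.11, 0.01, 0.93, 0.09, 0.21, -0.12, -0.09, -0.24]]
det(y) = -1.01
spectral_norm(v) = 8.77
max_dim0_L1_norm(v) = 16.1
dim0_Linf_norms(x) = [2.65, 3.35, 2.65, 3.07, 3.0, 3.24, 2.88, 2.28]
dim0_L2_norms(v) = [6.17, 5.84, 4.54, 5.61, 4.1, 5.89, 4.62, 5.09]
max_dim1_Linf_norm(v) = 3.02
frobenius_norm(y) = 2.83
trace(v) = -2.83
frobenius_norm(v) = 14.94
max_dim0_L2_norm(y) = 1.0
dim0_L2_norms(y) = [1.0, 1.0, 1.0, 1.0, 1.0, 1.0, 1.0, 1.0]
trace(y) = 0.61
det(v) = 15780.28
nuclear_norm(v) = 36.77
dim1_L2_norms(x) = [5.3, 4.5, 5.92, 5.61, 5.49, 4.67, 5.07, 5.9]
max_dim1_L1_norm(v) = 15.63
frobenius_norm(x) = 15.08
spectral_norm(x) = 9.13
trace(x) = -2.22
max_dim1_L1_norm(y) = 2.59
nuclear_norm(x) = 37.28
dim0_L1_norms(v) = [16.1, 16.09, 11.44, 14.31, 9.33, 14.28, 10.11, 12.21]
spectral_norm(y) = 1.01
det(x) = 41565.12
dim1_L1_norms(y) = [2.2, 2.33, 2.37, 2.5, 2.31, 2.59, 2.43, 1.8]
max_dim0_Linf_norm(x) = 3.35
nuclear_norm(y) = 8.01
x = v + y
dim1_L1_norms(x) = [11.31, 10.87, 15.4, 14.08, 13.57, 12.03, 12.66, 14.8]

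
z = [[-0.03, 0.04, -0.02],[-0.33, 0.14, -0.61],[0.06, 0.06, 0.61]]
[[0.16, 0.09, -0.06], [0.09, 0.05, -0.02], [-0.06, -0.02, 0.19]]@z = [[-0.04, 0.02, -0.09], [-0.02, 0.01, -0.04], [0.02, 0.01, 0.13]]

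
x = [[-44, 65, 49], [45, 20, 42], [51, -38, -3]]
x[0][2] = 49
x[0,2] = 49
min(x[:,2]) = -3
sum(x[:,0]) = 52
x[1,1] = 20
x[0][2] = 49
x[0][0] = -44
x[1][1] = 20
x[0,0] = -44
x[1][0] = 45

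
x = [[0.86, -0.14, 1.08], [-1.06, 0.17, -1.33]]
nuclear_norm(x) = 2.20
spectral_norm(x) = 2.20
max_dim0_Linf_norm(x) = 1.33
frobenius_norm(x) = 2.20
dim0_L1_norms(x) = [1.92, 0.31, 2.41]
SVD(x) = [[-0.63, 0.78], [0.78, 0.63]] @ diag([2.201589743901551, 0.001612311230869615]) @ [[-0.62, 0.10, -0.78],[-0.28, -0.95, 0.10]]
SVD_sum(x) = [[0.86, -0.14, 1.08], [-1.06, 0.17, -1.33]] + [[-0.00, -0.0, 0.0], [-0.00, -0.00, 0.0]]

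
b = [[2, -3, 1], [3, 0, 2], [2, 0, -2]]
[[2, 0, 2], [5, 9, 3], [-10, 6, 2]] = b @ [[-1, 3, 1], [0, 2, 0], [4, 0, 0]]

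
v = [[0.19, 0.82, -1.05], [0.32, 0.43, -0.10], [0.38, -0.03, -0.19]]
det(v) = 0.18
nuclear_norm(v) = 2.15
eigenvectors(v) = [[-0.75+0.00j,-0.75-0.00j,(-0.65+0j)], [(0.18+0.26j),0.18-0.26j,(-0.72+0j)], [-0.09+0.57j,(-0.09-0.57j),-0.26+0.00j]]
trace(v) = 0.43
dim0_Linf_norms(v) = [0.38, 0.82, 1.05]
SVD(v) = [[-0.94,  0.31,  0.12], [-0.30,  -0.63,  -0.72], [-0.15,  -0.71,  0.69]] @ diag([1.4186225569228805, 0.432435464272265, 0.30034914720907524]) @ [[-0.23, -0.63, 0.74], [-0.96, 0.01, -0.29], [0.18, -0.77, -0.61]]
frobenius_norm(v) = 1.51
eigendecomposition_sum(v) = [[0.01+0.21j, (0.13-0.19j), -0.39+0.00j], [0.07-0.05j, (-0.1-0j), 0.09+0.14j], [(0.16+0.01j), (-0.13-0.12j), -0.04+0.30j]] + [[(0.01-0.21j), (0.13+0.19j), (-0.39-0j)], [0.07+0.05j, -0.10+0.00j, (0.09-0.14j)], [(0.16-0.01j), -0.13+0.12j, -0.04-0.30j]] + [[0.16+0.00j, 0.56-0.00j, (-0.26+0j)], [0.18+0.00j, (0.62-0j), (-0.29+0j)], [(0.06+0j), (0.22-0j), (-0.1+0j)]]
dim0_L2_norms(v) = [0.53, 0.93, 1.07]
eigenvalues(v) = [(-0.13+0.5j), (-0.13-0.5j), (0.68+0j)]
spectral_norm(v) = 1.42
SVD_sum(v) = [[0.31, 0.85, -0.99], [0.10, 0.27, -0.31], [0.05, 0.13, -0.16]] + [[-0.13,  0.00,  -0.04],[0.26,  -0.0,  0.08],[0.29,  -0.0,  0.09]] + [[0.01, -0.03, -0.02],  [-0.04, 0.17, 0.13],  [0.04, -0.16, -0.13]]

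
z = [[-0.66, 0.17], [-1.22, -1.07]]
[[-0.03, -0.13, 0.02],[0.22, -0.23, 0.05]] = z@[[-0.01, 0.19, -0.03], [-0.19, -0.00, -0.01]]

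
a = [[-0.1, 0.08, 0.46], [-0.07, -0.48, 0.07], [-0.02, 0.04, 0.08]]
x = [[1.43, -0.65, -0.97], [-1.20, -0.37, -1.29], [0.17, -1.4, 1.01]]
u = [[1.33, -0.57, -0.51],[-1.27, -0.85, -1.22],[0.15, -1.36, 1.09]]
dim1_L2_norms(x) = [1.85, 1.8, 1.73]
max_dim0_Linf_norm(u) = 1.36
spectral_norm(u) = 2.06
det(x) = -5.45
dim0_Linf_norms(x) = [1.43, 1.4, 1.29]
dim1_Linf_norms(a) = [0.46, 0.48, 0.08]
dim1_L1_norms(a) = [0.64, 0.62, 0.14]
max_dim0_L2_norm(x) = 1.9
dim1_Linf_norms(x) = [1.43, 1.29, 1.4]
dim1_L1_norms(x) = [3.05, 2.86, 2.58]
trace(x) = 2.07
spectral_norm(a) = 0.49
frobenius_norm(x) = 3.11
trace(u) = 1.57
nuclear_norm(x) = 5.33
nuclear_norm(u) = 5.21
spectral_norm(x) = 2.05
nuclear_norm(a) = 0.98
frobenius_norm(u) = 3.04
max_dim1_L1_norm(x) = 3.05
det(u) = -5.07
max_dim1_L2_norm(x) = 1.85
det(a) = -0.00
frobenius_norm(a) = 0.69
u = x + a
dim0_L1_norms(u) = [2.75, 2.78, 2.82]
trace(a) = -0.50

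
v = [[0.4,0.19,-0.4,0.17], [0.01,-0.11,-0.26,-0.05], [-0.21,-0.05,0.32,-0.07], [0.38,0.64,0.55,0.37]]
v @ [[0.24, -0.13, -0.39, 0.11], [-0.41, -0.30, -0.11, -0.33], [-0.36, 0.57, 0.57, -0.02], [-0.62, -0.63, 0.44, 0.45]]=[[0.06, -0.44, -0.33, 0.07], [0.17, -0.08, -0.16, 0.02], [-0.10, 0.27, 0.24, -0.04], [-0.60, -0.16, 0.26, -0.01]]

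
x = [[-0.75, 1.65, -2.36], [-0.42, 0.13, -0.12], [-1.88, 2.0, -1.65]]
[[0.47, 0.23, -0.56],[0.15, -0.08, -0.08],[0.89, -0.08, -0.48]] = x @ [[-0.31,0.27,0.16],[0.17,0.15,0.16],[0.02,-0.08,0.3]]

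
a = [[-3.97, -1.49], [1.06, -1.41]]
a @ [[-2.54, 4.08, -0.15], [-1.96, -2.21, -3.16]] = [[13.0,-12.9,5.30], [0.07,7.44,4.30]]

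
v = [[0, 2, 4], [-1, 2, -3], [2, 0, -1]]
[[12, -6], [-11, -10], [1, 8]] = v@[[2, 4], [0, -3], [3, 0]]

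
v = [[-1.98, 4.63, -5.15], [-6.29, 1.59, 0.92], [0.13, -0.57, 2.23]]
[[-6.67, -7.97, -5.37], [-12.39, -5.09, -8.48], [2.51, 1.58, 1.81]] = v @ [[2.39, 0.62, 1.58], [0.95, -0.99, 0.44], [1.23, 0.42, 0.83]]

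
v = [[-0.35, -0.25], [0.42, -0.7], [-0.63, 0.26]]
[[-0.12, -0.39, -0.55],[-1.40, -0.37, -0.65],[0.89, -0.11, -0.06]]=v@[[-0.77, 0.51, 0.63], [1.54, 0.83, 1.30]]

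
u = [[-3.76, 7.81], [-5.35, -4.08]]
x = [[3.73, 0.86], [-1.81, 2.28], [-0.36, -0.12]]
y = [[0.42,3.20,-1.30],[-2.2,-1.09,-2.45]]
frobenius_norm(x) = 4.82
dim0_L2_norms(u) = [6.54, 8.81]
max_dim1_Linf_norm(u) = 7.81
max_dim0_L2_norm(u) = 8.81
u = y @ x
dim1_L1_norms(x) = [4.59, 4.09, 0.48]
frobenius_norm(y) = 4.91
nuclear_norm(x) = 6.60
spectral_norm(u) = 8.90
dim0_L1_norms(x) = [5.9, 3.26]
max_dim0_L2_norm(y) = 3.38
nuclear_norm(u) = 15.32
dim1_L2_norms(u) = [8.67, 6.73]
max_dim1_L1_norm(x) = 4.59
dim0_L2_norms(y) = [2.24, 3.38, 2.77]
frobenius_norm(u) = 10.97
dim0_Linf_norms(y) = [2.2, 3.2, 2.45]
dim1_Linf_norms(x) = [3.73, 2.28, 0.36]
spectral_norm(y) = 3.65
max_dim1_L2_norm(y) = 3.48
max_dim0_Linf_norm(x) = 3.73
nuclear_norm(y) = 6.94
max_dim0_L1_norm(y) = 4.29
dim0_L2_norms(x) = [4.16, 2.44]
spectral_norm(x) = 4.17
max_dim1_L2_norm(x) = 3.83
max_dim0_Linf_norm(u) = 7.81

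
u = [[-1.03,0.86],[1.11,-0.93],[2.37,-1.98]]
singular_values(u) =[3.67, 0.0]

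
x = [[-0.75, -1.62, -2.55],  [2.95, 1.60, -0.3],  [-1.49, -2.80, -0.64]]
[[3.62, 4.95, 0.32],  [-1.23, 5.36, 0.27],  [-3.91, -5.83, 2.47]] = x@ [[-2.55, -0.25, 0.98], [3.4, 3.09, -1.53], [-2.83, -3.83, 0.56]]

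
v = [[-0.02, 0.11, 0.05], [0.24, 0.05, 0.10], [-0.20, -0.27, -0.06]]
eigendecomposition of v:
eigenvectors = [[0.68+0.00j, 0.16+0.18j, (0.16-0.18j)], [(-0.63+0j), (0.27+0.34j), 0.27-0.34j], [-0.38+0.00j, -0.87+0.00j, -0.87-0.00j]]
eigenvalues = [(-0.15+0j), (0.06+0.15j), (0.06-0.15j)]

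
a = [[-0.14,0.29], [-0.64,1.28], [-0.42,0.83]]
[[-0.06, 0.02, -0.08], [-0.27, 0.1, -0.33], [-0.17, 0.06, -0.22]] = a @ [[-0.12, 0.36, -0.02], [-0.27, 0.26, -0.27]]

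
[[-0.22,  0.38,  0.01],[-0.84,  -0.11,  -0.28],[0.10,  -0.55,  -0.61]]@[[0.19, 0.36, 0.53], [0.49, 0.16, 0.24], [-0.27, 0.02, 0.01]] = [[0.14, -0.02, -0.03], [-0.14, -0.33, -0.47], [-0.09, -0.06, -0.09]]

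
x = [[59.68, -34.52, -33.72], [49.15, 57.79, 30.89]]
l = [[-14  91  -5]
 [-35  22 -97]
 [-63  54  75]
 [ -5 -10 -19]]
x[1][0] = 49.15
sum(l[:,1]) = 157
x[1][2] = 30.89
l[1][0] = -35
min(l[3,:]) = -19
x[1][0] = 49.15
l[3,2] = -19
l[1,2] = -97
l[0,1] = 91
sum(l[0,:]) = 72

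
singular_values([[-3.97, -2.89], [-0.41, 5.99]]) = [6.85, 3.65]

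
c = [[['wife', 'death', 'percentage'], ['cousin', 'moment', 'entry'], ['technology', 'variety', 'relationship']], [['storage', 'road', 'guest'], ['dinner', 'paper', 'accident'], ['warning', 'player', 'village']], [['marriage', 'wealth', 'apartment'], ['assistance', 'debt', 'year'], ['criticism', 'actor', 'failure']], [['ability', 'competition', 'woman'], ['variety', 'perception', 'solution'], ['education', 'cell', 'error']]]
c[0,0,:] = ['wife', 'death', 'percentage']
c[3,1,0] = 'variety'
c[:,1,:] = [['cousin', 'moment', 'entry'], ['dinner', 'paper', 'accident'], ['assistance', 'debt', 'year'], ['variety', 'perception', 'solution']]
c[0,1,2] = 'entry'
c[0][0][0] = 'wife'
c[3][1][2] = 'solution'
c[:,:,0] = [['wife', 'cousin', 'technology'], ['storage', 'dinner', 'warning'], ['marriage', 'assistance', 'criticism'], ['ability', 'variety', 'education']]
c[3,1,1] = 'perception'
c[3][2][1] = 'cell'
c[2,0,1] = 'wealth'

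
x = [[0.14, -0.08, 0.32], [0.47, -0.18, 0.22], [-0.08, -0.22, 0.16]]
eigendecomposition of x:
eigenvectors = [[0.49+0.22j, 0.49-0.22j, -0.25+0.00j], [0.65+0.00j, (0.65-0j), 0.85+0.00j], [(-0.05+0.53j), (-0.05-0.53j), 0.47+0.00j]]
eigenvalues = [(0.16+0.34j), (0.16-0.34j), (-0.19+0j)]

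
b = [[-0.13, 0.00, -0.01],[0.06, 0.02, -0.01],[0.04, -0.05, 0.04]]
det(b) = -0.00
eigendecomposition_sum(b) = [[-0.13, -0.00, -0.01], [0.06, 0.0, 0.0], [0.05, 0.00, 0.0]] + [[-0.00, -0.00, -0.0], [0.00, 0.0, 0.0], [0.00, 0.00, 0.0]] + [[0.00, 0.0, -0.0],[0.0, 0.02, -0.01],[-0.01, -0.05, 0.04]]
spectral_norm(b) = 0.15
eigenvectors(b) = [[0.87,0.06,-0.05], [-0.38,-0.59,-0.34], [-0.32,-0.80,0.94]]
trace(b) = -0.07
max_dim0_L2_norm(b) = 0.15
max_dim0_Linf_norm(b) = 0.13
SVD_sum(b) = [[-0.13,0.01,-0.02], [0.06,-0.00,0.01], [0.05,-0.00,0.01]] + [[-0.0, -0.01, 0.01], [0.00, 0.02, -0.02], [-0.01, -0.05, 0.03]] + [[-0.0, 0.00, 0.00], [-0.00, 0.0, 0.0], [-0.00, 0.0, 0.0]]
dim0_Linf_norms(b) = [0.13, 0.05, 0.04]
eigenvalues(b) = [-0.13, 0.0, 0.06]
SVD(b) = [[-0.87, 0.13, 0.48], [0.38, -0.43, 0.82], [0.31, 0.89, 0.33]] @ diag([0.14971080771412207, 0.06623189475385978, 0.0001008508741859918]) @ [[0.99,-0.05,0.12], [-0.11,-0.80,0.58], [-0.06,0.59,0.80]]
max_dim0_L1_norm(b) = 0.23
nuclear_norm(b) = 0.22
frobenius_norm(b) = 0.16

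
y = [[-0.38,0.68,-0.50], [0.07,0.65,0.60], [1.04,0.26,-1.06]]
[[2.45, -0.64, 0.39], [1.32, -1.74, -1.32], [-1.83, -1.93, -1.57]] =y @ [[-2.34, -1.69, -2.01], [2.29, -2.16, -1.11], [-0.01, -0.37, -0.76]]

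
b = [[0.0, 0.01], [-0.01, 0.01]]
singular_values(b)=[0.02, 0.01]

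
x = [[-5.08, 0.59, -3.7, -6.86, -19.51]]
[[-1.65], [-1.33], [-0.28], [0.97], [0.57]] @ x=[[8.38, -0.97, 6.10, 11.32, 32.19], [6.76, -0.78, 4.92, 9.12, 25.95], [1.42, -0.17, 1.04, 1.92, 5.46], [-4.93, 0.57, -3.59, -6.65, -18.92], [-2.9, 0.34, -2.11, -3.91, -11.12]]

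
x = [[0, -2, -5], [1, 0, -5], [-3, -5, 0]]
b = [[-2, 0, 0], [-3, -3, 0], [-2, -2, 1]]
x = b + [[2, -2, -5], [4, 3, -5], [-1, -3, -1]]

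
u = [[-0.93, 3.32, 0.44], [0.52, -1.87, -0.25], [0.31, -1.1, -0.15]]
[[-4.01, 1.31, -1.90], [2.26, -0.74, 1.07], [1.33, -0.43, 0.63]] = u@[[0.21, 1.07, 0.34], [-1.11, 0.60, -0.63], [-0.29, 0.71, 1.15]]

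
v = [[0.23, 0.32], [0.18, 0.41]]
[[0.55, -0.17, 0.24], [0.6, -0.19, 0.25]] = v @[[0.96, -0.24, 0.52], [1.04, -0.37, 0.37]]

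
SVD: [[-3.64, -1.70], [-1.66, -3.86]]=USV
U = [[-0.69, -0.73], [-0.73, 0.69]]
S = [5.43, 2.07]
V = [[0.68, 0.73], [0.73, -0.68]]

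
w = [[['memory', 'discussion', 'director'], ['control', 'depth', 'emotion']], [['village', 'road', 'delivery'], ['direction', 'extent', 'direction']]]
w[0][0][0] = 'memory'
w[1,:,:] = [['village', 'road', 'delivery'], ['direction', 'extent', 'direction']]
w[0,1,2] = 'emotion'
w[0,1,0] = 'control'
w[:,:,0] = [['memory', 'control'], ['village', 'direction']]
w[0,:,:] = [['memory', 'discussion', 'director'], ['control', 'depth', 'emotion']]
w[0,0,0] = 'memory'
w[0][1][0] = 'control'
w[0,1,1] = 'depth'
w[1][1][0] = 'direction'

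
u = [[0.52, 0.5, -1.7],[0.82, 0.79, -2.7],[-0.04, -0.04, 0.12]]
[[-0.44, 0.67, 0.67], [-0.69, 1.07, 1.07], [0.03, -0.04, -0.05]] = u @ [[0.05, -0.34, -0.02], [0.37, -0.45, 0.31], [0.38, -0.63, -0.31]]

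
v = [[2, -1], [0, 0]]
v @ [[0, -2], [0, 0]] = [[0, -4], [0, 0]]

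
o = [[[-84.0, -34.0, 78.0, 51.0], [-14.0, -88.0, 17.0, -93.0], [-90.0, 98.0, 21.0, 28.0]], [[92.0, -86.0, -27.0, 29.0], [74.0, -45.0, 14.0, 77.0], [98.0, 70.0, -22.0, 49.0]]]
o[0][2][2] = 21.0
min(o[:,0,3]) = 29.0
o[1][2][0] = 98.0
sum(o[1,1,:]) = 120.0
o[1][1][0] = 74.0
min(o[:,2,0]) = -90.0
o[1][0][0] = 92.0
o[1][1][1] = -45.0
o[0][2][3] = 28.0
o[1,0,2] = -27.0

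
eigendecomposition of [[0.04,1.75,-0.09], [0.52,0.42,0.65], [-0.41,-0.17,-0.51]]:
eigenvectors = [[0.77, -0.85, -0.79], [-0.46, -0.45, 0.04], [0.43, 0.28, 0.61]]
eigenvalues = [-1.06, 1.0, 0.01]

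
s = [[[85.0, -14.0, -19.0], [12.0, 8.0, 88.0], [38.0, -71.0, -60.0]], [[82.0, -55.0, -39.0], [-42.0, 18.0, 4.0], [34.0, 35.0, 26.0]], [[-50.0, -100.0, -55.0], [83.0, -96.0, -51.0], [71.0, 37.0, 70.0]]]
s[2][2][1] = 37.0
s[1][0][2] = -39.0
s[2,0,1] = -100.0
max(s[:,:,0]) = 85.0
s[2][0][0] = -50.0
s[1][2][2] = 26.0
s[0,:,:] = [[85.0, -14.0, -19.0], [12.0, 8.0, 88.0], [38.0, -71.0, -60.0]]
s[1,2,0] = 34.0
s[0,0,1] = -14.0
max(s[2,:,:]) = 83.0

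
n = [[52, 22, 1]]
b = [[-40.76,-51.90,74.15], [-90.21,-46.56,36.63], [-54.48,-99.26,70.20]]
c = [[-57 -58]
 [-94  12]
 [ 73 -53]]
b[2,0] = -54.48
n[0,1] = 22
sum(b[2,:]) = -83.54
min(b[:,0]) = -90.21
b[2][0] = -54.48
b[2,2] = 70.2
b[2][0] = -54.48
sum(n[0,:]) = 75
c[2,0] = 73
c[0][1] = -58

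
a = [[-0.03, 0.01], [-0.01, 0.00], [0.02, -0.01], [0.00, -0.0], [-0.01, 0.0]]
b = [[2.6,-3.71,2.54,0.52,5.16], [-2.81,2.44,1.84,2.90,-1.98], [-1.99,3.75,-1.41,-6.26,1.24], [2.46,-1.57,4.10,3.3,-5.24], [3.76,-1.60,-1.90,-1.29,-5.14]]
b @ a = [[-0.04, 0.0], [0.12, -0.05], [-0.02, -0.01], [0.08, -0.02], [-0.08, 0.06]]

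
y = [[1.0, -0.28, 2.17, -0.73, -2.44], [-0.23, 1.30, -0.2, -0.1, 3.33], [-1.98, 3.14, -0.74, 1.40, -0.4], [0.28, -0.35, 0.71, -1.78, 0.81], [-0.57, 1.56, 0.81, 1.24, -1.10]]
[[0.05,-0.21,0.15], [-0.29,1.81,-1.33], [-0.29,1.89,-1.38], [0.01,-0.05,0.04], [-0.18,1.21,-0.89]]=y @[[-0.02, 0.11, -0.08], [-0.11, 0.71, -0.52], [-0.05, 0.34, -0.25], [-0.03, 0.18, -0.13], [-0.05, 0.3, -0.22]]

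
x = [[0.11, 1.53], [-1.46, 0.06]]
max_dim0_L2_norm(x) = 1.53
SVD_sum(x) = [[0.49, 1.40], [-0.14, -0.4]] + [[-0.38, 0.13], [-1.32, 0.46]]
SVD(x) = [[0.96,-0.28], [-0.28,-0.96]] @ diag([1.5404260646254289, 1.4544028119550014]) @ [[0.33, 0.94], [0.94, -0.33]]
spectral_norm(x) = 1.54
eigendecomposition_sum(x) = [[(0.05+0.75j), 0.76-0.04j], [-0.73+0.04j, (0.03+0.75j)]] + [[(0.05-0.75j), 0.76+0.04j], [-0.73-0.04j, (0.03-0.75j)]]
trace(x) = 0.17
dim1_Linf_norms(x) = [1.53, 1.46]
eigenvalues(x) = [(0.08+1.49j), (0.08-1.49j)]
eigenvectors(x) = [[0.72+0.00j, (0.72-0j)],[-0.01+0.70j, -0.01-0.70j]]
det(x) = 2.24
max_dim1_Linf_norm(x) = 1.53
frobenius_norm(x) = 2.12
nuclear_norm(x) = 2.99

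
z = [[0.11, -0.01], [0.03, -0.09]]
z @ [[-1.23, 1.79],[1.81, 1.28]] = [[-0.15, 0.18], [-0.20, -0.06]]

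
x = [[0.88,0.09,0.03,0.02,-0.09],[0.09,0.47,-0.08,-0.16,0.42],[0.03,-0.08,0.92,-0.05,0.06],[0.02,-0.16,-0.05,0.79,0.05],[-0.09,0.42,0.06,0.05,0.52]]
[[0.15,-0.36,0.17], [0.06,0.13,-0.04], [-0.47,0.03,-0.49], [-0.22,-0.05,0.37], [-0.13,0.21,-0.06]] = x @[[0.14, -0.48, 0.19], [0.21, 0.52, 0.03], [-0.49, 0.11, -0.51], [-0.25, 0.07, 0.44], [-0.32, -0.12, -0.09]]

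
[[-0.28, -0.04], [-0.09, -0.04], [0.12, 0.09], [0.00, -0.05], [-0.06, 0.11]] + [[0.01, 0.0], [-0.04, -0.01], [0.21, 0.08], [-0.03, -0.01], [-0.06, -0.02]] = [[-0.27, -0.04], [-0.13, -0.05], [0.33, 0.17], [-0.03, -0.06], [-0.12, 0.09]]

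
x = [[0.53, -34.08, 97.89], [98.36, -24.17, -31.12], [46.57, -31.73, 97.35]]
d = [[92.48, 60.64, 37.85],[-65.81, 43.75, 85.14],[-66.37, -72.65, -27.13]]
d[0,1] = 60.64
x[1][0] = 98.36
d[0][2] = 37.85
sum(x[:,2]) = 164.12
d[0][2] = 37.85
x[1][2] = -31.12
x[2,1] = -31.73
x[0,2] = 97.89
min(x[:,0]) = 0.53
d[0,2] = 37.85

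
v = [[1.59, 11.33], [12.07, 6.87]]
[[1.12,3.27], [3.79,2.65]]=v @ [[0.28,0.06], [0.06,0.28]]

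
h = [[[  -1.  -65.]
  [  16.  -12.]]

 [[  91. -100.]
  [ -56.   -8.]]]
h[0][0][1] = -65.0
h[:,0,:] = [[-1.0, -65.0], [91.0, -100.0]]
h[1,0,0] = 91.0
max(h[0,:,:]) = 16.0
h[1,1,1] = -8.0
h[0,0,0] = -1.0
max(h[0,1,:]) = 16.0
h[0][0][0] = -1.0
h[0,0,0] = -1.0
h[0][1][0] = 16.0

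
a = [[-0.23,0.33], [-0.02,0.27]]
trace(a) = 0.04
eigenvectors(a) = [[-1.0, -0.56], [-0.04, -0.83]]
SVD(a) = [[0.84, 0.54], [0.54, -0.84]] @ diag([0.47029047113973993, 0.11801217206356922]) @ [[-0.44, 0.90], [-0.9, -0.44]]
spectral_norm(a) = 0.47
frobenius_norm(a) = 0.48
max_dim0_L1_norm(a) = 0.6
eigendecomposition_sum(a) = [[-0.22, 0.15], [-0.01, 0.01]] + [[-0.01, 0.18], [-0.01, 0.26]]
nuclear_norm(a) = 0.59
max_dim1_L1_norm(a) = 0.56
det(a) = -0.06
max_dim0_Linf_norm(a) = 0.33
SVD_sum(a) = [[-0.17, 0.36],[-0.11, 0.23]] + [[-0.06, -0.03], [0.09, 0.04]]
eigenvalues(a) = [-0.22, 0.26]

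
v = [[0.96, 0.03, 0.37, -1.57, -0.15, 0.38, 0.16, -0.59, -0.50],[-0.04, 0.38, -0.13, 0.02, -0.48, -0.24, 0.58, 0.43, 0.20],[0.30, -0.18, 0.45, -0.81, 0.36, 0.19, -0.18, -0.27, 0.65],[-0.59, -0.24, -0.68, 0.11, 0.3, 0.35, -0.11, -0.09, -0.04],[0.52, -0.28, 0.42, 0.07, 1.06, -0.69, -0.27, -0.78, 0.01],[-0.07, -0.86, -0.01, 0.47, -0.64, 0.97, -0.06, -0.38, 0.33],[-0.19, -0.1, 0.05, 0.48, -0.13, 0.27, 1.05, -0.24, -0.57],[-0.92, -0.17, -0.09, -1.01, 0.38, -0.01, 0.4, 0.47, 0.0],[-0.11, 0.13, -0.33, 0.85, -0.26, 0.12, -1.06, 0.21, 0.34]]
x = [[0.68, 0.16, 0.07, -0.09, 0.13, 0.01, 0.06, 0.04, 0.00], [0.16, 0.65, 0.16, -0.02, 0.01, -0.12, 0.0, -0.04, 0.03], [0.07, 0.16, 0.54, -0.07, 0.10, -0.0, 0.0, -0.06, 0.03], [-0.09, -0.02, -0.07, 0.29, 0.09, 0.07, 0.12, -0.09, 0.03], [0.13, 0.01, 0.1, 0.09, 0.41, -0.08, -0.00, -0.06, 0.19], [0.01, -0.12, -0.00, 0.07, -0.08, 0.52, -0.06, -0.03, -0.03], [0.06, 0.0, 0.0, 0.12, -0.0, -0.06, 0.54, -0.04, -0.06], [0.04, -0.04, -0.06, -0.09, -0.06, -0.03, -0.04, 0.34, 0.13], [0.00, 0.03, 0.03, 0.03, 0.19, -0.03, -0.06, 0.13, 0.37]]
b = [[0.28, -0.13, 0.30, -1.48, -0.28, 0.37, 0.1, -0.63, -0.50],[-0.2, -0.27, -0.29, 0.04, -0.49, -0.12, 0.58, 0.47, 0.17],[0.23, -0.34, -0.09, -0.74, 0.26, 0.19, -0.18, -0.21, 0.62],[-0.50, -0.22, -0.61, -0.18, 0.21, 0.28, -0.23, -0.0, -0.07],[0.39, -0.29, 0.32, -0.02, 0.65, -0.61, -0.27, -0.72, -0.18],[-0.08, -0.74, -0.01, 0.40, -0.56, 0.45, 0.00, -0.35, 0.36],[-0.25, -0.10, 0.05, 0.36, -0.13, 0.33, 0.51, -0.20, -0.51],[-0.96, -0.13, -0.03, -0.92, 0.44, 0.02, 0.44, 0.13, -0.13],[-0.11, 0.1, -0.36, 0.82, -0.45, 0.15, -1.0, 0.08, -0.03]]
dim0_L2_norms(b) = [1.26, 0.96, 0.89, 2.14, 1.26, 0.99, 1.4, 1.17, 1.05]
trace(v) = 5.79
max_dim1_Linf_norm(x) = 0.68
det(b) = 0.00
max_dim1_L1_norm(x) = 1.24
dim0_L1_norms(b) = [3.0, 2.32, 2.06, 4.96, 3.47, 2.52, 3.31, 2.79, 2.57]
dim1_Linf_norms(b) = [1.48, 0.58, 0.74, 0.61, 0.72, 0.74, 0.51, 0.96, 1.0]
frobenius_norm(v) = 4.47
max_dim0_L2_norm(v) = 2.31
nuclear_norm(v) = 11.19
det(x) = 0.00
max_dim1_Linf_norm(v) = 1.57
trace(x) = 4.34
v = x + b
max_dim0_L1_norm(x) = 1.24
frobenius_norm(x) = 1.65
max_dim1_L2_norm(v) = 2.08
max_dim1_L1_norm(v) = 4.71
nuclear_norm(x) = 4.34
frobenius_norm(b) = 3.85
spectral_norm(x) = 0.97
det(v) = -0.13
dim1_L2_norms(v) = [2.08, 1.01, 1.29, 1.06, 1.68, 1.6, 1.36, 1.56, 1.49]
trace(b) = 1.45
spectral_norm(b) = 2.35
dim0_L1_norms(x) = [1.24, 1.19, 1.03, 0.87, 1.07, 0.92, 0.88, 0.83, 0.87]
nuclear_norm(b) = 9.85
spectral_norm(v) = 2.63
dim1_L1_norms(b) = [4.07, 2.63, 2.86, 2.3, 3.45, 2.95, 2.44, 3.2, 3.1]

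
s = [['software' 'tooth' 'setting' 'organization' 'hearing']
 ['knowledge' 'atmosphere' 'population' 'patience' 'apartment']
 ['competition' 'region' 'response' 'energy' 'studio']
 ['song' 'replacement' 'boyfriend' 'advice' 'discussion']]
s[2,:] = ['competition', 'region', 'response', 'energy', 'studio']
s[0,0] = 'software'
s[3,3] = 'advice'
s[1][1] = 'atmosphere'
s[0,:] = ['software', 'tooth', 'setting', 'organization', 'hearing']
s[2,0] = 'competition'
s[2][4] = 'studio'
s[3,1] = 'replacement'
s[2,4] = 'studio'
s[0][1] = 'tooth'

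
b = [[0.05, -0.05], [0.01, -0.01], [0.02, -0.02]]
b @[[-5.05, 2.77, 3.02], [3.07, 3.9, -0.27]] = [[-0.41, -0.06, 0.16], [-0.08, -0.01, 0.03], [-0.16, -0.02, 0.07]]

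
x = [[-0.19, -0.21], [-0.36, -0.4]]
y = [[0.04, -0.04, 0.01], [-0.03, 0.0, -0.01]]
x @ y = [[-0.00, 0.01, 0.0], [-0.00, 0.01, 0.0]]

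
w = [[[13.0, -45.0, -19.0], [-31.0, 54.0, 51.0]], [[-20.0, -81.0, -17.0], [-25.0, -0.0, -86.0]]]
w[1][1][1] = -0.0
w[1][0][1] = -81.0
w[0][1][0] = -31.0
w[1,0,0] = -20.0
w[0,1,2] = 51.0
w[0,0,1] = -45.0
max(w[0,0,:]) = 13.0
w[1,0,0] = -20.0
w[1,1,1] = -0.0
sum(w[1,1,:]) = -111.0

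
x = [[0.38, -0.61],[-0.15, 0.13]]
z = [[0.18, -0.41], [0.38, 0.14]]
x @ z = [[-0.16, -0.24], [0.02, 0.08]]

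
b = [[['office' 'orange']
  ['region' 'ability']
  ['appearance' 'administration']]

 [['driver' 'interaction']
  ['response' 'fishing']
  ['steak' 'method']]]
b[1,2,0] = 'steak'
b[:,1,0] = ['region', 'response']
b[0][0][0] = 'office'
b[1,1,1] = 'fishing'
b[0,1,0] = 'region'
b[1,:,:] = [['driver', 'interaction'], ['response', 'fishing'], ['steak', 'method']]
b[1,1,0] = 'response'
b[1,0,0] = 'driver'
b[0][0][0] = 'office'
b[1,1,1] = 'fishing'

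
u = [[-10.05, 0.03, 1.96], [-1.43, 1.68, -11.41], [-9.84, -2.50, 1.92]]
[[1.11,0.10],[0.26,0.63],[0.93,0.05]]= u@[[-0.11, -0.02], [0.06, 0.02], [-0.0, -0.05]]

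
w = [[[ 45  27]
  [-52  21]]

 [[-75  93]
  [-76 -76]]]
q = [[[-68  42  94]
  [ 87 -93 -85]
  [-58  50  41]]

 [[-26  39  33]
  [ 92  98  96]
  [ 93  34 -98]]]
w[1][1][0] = -76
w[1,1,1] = -76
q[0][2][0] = -58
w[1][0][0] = -75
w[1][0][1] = 93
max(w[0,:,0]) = 45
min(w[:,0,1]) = 27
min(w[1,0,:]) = -75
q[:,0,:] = [[-68, 42, 94], [-26, 39, 33]]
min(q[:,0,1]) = 39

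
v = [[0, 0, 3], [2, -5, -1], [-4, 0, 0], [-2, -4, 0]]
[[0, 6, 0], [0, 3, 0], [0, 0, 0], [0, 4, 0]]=v @ [[0, 0, 0], [0, -1, 0], [0, 2, 0]]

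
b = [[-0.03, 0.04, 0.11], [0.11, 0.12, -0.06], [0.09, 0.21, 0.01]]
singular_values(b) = [0.28, 0.14, 0.02]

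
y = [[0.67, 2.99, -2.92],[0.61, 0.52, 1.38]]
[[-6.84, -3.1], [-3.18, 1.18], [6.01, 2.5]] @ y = [[-6.47, -22.06, 15.69], [-1.41, -8.89, 10.91], [5.55, 19.27, -14.1]]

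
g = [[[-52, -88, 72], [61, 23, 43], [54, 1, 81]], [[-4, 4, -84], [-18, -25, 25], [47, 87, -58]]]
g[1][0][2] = -84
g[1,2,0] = 47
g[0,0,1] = -88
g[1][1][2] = 25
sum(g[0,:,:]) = 195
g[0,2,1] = 1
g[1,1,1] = -25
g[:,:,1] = [[-88, 23, 1], [4, -25, 87]]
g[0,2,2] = 81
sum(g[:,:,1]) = 2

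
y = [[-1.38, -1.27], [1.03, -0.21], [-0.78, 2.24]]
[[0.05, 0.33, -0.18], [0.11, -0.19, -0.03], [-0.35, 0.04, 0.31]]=y@[[0.08, -0.19, 0.0],  [-0.13, -0.05, 0.14]]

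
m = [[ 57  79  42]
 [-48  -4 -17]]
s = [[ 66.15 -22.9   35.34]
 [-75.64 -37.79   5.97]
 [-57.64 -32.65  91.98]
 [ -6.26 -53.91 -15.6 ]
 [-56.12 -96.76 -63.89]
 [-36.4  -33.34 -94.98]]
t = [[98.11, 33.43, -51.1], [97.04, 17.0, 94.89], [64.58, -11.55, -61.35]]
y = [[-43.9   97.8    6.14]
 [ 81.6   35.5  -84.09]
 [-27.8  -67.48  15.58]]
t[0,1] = 33.43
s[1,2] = 5.97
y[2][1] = -67.48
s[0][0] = 66.15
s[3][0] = -6.26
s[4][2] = -63.89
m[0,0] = 57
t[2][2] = -61.35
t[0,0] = 98.11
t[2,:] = [64.58, -11.55, -61.35]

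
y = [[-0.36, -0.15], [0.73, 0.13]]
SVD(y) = [[-0.46, 0.89], [0.89, 0.46]] @ diag([0.8344181521285299, 0.07514218121940139]) @ [[0.98, 0.22], [0.22, -0.98]]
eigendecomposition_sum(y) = [[-0.18+0.05j, (-0.08-0.04j)], [(0.36+0.19j), (0.07+0.17j)]] + [[-0.18-0.05j,(-0.08+0.04j)], [(0.36-0.19j),(0.07-0.17j)]]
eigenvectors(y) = [[0.31-0.28j, 0.31+0.28j], [-0.91+0.00j, (-0.91-0j)]]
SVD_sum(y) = [[-0.37, -0.08], [0.72, 0.16]] + [[0.01,-0.07], [0.01,-0.03]]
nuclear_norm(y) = 0.91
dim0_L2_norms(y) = [0.81, 0.2]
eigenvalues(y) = [(-0.12+0.22j), (-0.12-0.22j)]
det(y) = 0.06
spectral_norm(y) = 0.83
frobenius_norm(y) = 0.84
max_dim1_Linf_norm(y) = 0.73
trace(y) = -0.23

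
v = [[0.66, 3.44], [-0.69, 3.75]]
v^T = [[0.66, -0.69], [3.44, 3.75]]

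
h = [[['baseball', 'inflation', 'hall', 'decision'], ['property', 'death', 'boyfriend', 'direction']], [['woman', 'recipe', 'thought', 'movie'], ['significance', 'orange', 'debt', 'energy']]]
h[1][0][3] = 'movie'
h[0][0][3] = 'decision'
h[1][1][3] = 'energy'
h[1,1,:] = ['significance', 'orange', 'debt', 'energy']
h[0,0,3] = 'decision'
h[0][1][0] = 'property'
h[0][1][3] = 'direction'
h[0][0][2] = 'hall'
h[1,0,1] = 'recipe'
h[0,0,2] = 'hall'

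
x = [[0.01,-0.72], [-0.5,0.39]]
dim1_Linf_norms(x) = [0.72, 0.5]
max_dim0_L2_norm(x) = 0.82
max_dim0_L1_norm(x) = 1.11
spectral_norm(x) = 0.87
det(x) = -0.36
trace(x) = 0.40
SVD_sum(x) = [[0.25, -0.62], [-0.21, 0.51]] + [[-0.24, -0.1], [-0.29, -0.12]]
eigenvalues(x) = [-0.43, 0.83]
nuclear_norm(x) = 1.28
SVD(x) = [[0.77, -0.63], [-0.63, -0.77]] @ diag([0.8671595580087978, 0.4106510695882649]) @ [[0.37, -0.93],[0.93, 0.37]]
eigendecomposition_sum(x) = [[-0.28, -0.25], [-0.17, -0.15]] + [[0.29, -0.47],[-0.33, 0.54]]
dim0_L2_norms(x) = [0.5, 0.82]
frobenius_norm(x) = 0.96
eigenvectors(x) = [[-0.85, 0.66],[-0.52, -0.75]]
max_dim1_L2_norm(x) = 0.72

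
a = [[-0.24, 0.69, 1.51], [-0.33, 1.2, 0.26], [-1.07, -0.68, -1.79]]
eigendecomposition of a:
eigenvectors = [[(0.74+0j), (0.74-0j), -0.17+0.00j], [0.16+0.02j, 0.16-0.02j, (-0.94+0j)], [(-0.42+0.51j), -0.42-0.51j, 0.29+0.00j]]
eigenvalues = [(-0.95+1.06j), (-0.95-1.06j), (1.06+0j)]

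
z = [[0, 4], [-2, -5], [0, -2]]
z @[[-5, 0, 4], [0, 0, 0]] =[[0, 0, 0], [10, 0, -8], [0, 0, 0]]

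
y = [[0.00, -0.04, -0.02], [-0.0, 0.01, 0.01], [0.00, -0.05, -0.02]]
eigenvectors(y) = [[(1+0j), 0.61+0.16j, (0.61-0.16j)], [0.00+0.00j, (-0.21-0.23j), (-0.21+0.23j)], [0j, (0.71+0j), (0.71-0j)]]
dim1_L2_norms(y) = [0.04, 0.01, 0.05]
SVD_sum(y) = [[0.0, -0.04, -0.02], [0.0, 0.01, 0.01], [0.0, -0.05, -0.02]] + [[0.00, 0.0, -0.00], [0.0, -0.00, 0.00], [0.0, -0.00, 0.0]] + [[0.0, 0.0, 0.00],  [0.0, 0.0, 0.00],  [-0.00, 0.0, 0.0]]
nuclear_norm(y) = 0.08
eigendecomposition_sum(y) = [[0j,  0.00+0.00j,  (-0+0j)], [0.00+0.00j,  0.00+0.00j,  0.00+0.00j], [0.00+0.00j,  0.00+0.00j,  0j]] + [[-0.00+0.00j, -0.02-0.01j, (-0.01+0j)], [(-0+0j), (0.01+0.01j), 0.00+0.00j], [(-0+0j), -0.02-0.01j, (-0.01+0.01j)]] + [[0.00-0.00j, (-0.02+0.01j), (-0.01-0j)], [0.00-0.00j, 0.01-0.01j, (0.01-0j)], [-0j, (-0.02+0.01j), (-0.01-0.01j)]]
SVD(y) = [[0.63, -0.28, 0.73], [-0.19, 0.85, 0.49], [0.76, 0.44, -0.49]] @ diag([0.07117897095654252, 0.005792589539029688, 0.0]) @ [[0.00, -0.91, -0.41], [0.0, -0.41, 0.91], [1.0, 0.0, 0.00]]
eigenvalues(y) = [0j, (-0+0.02j), (-0-0.02j)]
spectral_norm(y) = 0.07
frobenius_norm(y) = 0.07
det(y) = 0.00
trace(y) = -0.01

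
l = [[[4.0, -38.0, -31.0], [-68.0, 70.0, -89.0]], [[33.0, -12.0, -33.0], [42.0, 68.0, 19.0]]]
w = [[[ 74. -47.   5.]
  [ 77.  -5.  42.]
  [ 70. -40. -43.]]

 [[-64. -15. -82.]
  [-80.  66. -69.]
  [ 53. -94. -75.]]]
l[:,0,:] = [[4.0, -38.0, -31.0], [33.0, -12.0, -33.0]]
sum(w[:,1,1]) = 61.0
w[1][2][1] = -94.0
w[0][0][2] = 5.0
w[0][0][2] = 5.0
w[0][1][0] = 77.0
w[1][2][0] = 53.0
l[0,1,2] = -89.0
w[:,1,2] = [42.0, -69.0]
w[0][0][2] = 5.0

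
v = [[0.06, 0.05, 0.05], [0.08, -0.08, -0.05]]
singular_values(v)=[0.13, 0.09]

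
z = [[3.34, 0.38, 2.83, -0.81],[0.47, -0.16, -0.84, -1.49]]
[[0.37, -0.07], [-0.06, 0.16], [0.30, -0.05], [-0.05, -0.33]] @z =[[1.2, 0.15, 1.11, -0.20], [-0.13, -0.05, -0.3, -0.19], [0.98, 0.12, 0.89, -0.17], [-0.32, 0.03, 0.14, 0.53]]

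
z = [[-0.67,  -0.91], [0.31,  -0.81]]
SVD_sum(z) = [[-0.34,-1.02], [-0.21,-0.63]] + [[-0.33, 0.11], [0.52, -0.18]]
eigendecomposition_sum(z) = [[-0.34+0.31j, (-0.45-0.64j)], [(0.16+0.22j), (-0.4+0.21j)]] + [[(-0.34-0.31j), -0.45+0.64j], [(0.16-0.22j), (-0.4-0.21j)]]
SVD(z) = [[0.85, 0.53], [0.53, -0.85]] @ diag([1.267068342116066, 0.6509514700860916]) @ [[-0.32, -0.95],[-0.95, 0.32]]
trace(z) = -1.48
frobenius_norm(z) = 1.42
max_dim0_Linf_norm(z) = 0.91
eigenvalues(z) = [(-0.74+0.53j), (-0.74-0.53j)]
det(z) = 0.82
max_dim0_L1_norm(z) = 1.72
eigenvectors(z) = [[(0.86+0j), (0.86-0j)], [(0.07-0.5j), (0.07+0.5j)]]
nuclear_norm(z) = 1.92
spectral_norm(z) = 1.27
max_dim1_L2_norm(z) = 1.13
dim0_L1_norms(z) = [0.98, 1.72]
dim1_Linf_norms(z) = [0.91, 0.81]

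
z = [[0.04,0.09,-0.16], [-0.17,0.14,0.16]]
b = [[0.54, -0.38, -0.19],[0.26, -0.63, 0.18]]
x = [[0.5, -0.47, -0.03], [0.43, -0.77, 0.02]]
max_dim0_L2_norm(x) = 0.9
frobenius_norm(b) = 0.98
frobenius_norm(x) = 1.12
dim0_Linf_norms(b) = [0.54, 0.63, 0.19]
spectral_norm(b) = 0.91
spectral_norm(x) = 1.11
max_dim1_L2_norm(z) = 0.27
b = z + x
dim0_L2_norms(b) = [0.6, 0.74, 0.26]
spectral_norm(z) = 0.29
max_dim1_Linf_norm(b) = 0.63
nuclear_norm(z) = 0.45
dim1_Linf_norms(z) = [0.16, 0.17]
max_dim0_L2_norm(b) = 0.74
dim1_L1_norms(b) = [1.11, 1.07]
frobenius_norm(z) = 0.33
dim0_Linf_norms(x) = [0.5, 0.77, 0.03]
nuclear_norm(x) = 1.27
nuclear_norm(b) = 1.28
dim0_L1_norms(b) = [0.8, 1.01, 0.37]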